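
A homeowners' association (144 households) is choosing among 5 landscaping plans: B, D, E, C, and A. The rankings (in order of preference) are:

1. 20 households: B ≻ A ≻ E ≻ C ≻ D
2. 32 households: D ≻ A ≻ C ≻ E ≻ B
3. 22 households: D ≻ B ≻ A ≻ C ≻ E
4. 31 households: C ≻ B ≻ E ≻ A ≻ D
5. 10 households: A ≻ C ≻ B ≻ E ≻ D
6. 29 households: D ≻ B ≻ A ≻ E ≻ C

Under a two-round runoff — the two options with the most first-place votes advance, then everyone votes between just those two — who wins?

D

Round 1 first-place votes: B 20, D 83, E 0, C 31, A 10.
D and C advance.
Runoff: D is preferred to C by 83 voters; C by 61.
D wins the runoff.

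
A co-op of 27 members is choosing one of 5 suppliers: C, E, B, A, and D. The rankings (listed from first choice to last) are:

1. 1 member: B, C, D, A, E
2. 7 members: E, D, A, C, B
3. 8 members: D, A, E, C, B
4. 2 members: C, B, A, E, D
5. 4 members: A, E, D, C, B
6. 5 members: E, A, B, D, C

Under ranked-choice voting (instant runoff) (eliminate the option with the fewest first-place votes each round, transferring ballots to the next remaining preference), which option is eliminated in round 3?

A

Round 1: C 2, E 12, B 1, A 4, D 8. Eliminate B.
Round 2: C 3, E 12, A 4, D 8. Eliminate C.
Round 3: E 12, A 6, D 9. Eliminate A.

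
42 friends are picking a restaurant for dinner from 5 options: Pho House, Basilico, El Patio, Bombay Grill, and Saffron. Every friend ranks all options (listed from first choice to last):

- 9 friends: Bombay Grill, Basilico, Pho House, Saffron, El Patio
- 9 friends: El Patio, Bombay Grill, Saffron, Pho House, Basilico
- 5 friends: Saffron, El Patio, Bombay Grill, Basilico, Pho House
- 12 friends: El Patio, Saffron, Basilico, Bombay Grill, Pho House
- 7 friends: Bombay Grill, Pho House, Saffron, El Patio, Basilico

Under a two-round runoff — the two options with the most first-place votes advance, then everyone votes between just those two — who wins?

El Patio

Round 1 first-place votes: Pho House 0, Basilico 0, El Patio 21, Bombay Grill 16, Saffron 5.
El Patio and Bombay Grill advance.
Runoff: El Patio is preferred to Bombay Grill by 26 voters; Bombay Grill by 16.
El Patio wins the runoff.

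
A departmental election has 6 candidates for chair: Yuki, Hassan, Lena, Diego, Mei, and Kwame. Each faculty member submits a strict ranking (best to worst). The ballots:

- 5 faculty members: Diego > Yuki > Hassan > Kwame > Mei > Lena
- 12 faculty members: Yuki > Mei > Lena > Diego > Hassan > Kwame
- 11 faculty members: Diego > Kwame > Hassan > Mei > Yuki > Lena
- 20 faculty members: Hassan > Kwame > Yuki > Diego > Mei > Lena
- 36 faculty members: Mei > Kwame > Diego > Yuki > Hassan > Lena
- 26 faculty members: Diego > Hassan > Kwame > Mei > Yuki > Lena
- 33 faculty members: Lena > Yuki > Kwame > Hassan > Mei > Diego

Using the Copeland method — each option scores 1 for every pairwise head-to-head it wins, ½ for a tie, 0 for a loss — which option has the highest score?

Kwame

Yuki: beats Hassan and Lena; loses to Diego, Mei, and Kwame → score 2.
Hassan: beats Lena and Mei; loses to Yuki, Diego, and Kwame → score 2.
Lena: loses to Yuki, Hassan, Diego, Mei, and Kwame → score 0.
Diego: beats Yuki, Hassan, and Lena; loses to Mei and Kwame → score 3.
Mei: beats Yuki, Lena, and Diego; loses to Hassan and Kwame → score 3.
Kwame: beats Yuki, Hassan, Lena, Diego, and Mei → score 5.
Kwame has the best pairwise record.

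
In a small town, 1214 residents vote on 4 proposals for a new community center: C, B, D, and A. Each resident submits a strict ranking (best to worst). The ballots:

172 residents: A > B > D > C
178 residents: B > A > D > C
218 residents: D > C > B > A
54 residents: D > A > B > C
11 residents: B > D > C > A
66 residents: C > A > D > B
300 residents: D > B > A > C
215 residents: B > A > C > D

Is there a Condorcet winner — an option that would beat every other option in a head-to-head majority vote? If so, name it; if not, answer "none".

Checking pairwise contests:
B beats C 930–284.
D beats B 638–576.
A beats D 631–583.
B beats A 922–292.
Every option loses at least one head-to-head, so there is no Condorcet winner.

none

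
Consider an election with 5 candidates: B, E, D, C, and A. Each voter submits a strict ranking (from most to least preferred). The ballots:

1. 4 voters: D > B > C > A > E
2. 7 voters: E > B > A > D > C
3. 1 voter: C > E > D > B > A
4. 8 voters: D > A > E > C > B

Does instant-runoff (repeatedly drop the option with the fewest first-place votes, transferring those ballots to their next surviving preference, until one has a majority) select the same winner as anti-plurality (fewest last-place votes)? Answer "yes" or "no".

Instant-runoff — R1 B 0, E 7, D 12, C 1, A 0 (D winner). Winner: D.
Anti-plurality — last-place votes: B 8, E 4, D 0, C 7, A 1. Winner: D.
The two methods agree.

yes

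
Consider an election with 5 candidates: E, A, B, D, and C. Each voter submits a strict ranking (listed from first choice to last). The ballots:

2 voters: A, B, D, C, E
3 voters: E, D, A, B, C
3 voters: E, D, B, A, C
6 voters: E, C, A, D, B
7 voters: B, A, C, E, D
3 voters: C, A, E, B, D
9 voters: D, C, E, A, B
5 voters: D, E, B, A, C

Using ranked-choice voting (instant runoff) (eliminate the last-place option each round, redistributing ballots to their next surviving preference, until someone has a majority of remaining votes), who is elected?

Round 1: E 12, A 2, B 7, D 14, C 3. Eliminate A.
Round 2: E 12, B 9, D 14, C 3. Eliminate C.
Round 3: E 15, B 9, D 14. Eliminate B.
Round 4: E 22, D 16. E has a majority.

E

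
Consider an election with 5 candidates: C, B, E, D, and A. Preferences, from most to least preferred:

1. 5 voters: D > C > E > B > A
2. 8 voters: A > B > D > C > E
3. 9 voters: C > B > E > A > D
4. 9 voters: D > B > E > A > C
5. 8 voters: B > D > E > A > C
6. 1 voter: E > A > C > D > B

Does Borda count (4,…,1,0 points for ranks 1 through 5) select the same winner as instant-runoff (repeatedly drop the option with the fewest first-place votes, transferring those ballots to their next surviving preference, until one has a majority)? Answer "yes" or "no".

no

Borda — scores: C 61, B 115, E 66, D 97, A 61. Winner: B.
Instant-runoff — R1 C 9, B 8, E 1, D 14, A 8 (E out); R2 C 9, B 8, D 14, A 9 (B out); R3 C 9, D 22, A 9 (D winner). Winner: D.
The two methods disagree.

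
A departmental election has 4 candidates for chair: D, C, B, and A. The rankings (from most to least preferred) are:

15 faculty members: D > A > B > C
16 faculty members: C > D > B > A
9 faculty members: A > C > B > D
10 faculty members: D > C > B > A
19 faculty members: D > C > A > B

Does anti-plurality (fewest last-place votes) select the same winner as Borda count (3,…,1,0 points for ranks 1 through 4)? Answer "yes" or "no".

Anti-plurality — last-place votes: D 9, C 15, B 19, A 26. Winner: D.
Borda — scores: D 164, C 124, B 50, A 76. Winner: D.
The two methods agree.

yes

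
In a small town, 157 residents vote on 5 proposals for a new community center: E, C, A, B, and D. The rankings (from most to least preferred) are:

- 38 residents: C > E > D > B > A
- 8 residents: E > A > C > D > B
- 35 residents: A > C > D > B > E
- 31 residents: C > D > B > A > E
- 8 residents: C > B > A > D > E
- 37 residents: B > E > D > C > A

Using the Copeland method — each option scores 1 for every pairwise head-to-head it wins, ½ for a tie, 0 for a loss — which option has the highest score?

E: beats A and D; loses to C and B → score 2.
C: beats E, A, B, and D → score 4.
A: loses to E, C, B, and D → score 0.
B: beats E and A; loses to C and D → score 2.
D: beats A and B; loses to E and C → score 2.
C has the best pairwise record.

C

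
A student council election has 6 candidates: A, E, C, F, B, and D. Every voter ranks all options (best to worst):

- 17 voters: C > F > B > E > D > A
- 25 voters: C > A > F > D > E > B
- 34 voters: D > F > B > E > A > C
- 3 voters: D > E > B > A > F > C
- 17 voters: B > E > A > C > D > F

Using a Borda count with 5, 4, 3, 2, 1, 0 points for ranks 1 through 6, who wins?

A: 17·0 + 25·4 + 34·1 + 3·2 + 17·3 = 191
E: 17·2 + 25·1 + 34·2 + 3·4 + 17·4 = 207
C: 17·5 + 25·5 + 34·0 + 3·0 + 17·2 = 244
F: 17·4 + 25·3 + 34·4 + 3·1 + 17·0 = 282
B: 17·3 + 25·0 + 34·3 + 3·3 + 17·5 = 247
D: 17·1 + 25·2 + 34·5 + 3·5 + 17·1 = 269
F has the highest Borda score (282).

F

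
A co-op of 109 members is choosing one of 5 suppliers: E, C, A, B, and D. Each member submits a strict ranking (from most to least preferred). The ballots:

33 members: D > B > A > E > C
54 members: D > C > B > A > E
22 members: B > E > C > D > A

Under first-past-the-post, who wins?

First-place votes: E 0, C 0, A 0, B 22, D 87.
D has the most first-place votes.

D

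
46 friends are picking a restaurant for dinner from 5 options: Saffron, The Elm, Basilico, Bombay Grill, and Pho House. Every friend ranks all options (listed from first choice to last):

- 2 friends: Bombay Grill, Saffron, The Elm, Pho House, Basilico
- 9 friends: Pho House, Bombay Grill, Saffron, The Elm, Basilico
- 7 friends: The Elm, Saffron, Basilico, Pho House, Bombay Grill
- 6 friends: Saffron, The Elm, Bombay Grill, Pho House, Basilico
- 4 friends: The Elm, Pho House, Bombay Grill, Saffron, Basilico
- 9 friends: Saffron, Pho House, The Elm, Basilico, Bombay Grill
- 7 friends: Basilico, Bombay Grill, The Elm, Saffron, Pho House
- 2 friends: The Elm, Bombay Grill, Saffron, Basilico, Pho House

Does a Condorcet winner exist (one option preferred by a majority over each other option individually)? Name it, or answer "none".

Checking pairwise contests:
Bombay Grill beats Saffron 24–22.
Saffron beats The Elm 26–20.
Saffron beats Basilico 39–7.
The Elm beats Bombay Grill 28–18.
Saffron beats Pho House 33–13.
Every option loses at least one head-to-head, so there is no Condorcet winner.

none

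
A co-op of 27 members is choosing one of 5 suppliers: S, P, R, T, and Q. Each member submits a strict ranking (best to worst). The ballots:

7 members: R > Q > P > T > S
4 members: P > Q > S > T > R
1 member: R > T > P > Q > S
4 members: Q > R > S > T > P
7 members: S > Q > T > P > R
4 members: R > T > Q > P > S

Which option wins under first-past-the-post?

R

First-place votes: S 7, P 4, R 12, T 0, Q 4.
R has the most first-place votes.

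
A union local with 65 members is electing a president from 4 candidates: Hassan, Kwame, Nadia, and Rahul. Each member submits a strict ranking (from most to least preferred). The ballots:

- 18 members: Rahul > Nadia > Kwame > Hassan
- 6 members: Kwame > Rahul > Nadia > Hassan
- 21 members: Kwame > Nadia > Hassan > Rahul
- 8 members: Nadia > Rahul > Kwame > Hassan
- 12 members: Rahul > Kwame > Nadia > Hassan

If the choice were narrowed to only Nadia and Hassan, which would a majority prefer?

Nadia

Voters preferring Nadia to Hassan: 65; preferring Hassan to Nadia: 0.
Nadia wins the head-to-head.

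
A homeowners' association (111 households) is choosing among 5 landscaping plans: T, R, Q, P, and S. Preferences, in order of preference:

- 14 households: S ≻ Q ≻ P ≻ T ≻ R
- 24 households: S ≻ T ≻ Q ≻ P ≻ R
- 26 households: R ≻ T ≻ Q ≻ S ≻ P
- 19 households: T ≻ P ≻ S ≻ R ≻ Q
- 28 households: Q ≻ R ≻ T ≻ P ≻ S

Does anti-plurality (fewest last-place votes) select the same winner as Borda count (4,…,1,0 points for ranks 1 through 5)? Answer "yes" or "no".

yes

Anti-plurality — last-place votes: T 0, R 38, Q 19, P 26, S 28. Winner: T.
Borda — scores: T 296, R 207, Q 254, P 137, S 216. Winner: T.
The two methods agree.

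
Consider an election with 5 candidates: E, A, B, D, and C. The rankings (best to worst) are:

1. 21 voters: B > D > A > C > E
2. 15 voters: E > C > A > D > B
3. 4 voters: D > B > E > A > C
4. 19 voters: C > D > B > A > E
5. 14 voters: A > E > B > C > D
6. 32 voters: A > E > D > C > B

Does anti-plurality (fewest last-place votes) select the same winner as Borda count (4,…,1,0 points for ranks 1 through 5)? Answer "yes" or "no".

yes

Anti-plurality — last-place votes: E 40, A 0, B 47, D 14, C 4. Winner: A.
Borda — scores: E 206, A 279, B 162, D 215, C 188. Winner: A.
The two methods agree.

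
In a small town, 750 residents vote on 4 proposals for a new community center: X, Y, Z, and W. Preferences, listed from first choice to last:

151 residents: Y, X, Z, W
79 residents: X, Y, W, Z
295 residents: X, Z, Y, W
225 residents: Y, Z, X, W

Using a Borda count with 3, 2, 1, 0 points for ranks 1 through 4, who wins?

X

X: 151·2 + 79·3 + 295·3 + 225·1 = 1649
Y: 151·3 + 79·2 + 295·1 + 225·3 = 1581
Z: 151·1 + 79·0 + 295·2 + 225·2 = 1191
W: 151·0 + 79·1 + 295·0 + 225·0 = 79
X has the highest Borda score (1649).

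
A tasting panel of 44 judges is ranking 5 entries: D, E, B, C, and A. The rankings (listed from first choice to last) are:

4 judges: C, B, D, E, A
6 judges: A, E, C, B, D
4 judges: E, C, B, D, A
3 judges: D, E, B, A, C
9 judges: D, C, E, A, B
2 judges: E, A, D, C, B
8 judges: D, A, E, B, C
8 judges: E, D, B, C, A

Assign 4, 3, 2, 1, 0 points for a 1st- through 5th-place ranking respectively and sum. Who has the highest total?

E

D: 4·2 + 6·0 + 4·1 + 3·4 + 9·4 + 2·2 + 8·4 + 8·3 = 120
E: 4·1 + 6·3 + 4·4 + 3·3 + 9·2 + 2·4 + 8·2 + 8·4 = 121
B: 4·3 + 6·1 + 4·2 + 3·2 + 9·0 + 2·0 + 8·1 + 8·2 = 56
C: 4·4 + 6·2 + 4·3 + 3·0 + 9·3 + 2·1 + 8·0 + 8·1 = 77
A: 4·0 + 6·4 + 4·0 + 3·1 + 9·1 + 2·3 + 8·3 + 8·0 = 66
E has the highest Borda score (121).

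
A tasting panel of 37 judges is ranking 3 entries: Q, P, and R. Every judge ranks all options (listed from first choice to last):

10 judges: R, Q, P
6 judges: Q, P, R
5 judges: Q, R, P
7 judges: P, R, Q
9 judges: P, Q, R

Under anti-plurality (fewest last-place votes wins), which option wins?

Last-place votes: Q 7, P 15, R 15.
Q is ranked last by the fewest voters, so Q wins.

Q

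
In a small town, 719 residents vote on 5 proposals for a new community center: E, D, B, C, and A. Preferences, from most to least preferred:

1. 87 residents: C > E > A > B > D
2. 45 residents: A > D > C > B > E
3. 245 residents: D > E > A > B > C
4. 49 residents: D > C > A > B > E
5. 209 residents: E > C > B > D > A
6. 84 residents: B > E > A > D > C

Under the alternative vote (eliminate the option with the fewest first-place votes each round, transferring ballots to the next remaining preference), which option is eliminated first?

Round 1: E 209, D 294, B 84, C 87, A 45. Eliminate A.

A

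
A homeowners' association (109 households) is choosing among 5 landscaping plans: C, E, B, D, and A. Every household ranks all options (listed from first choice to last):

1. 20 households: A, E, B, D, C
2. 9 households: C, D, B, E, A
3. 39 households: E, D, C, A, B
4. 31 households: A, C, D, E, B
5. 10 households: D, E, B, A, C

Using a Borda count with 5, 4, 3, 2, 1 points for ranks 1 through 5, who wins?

E

C: 20·1 + 9·5 + 39·3 + 31·4 + 10·1 = 316
E: 20·4 + 9·2 + 39·5 + 31·2 + 10·4 = 395
B: 20·3 + 9·3 + 39·1 + 31·1 + 10·3 = 187
D: 20·2 + 9·4 + 39·4 + 31·3 + 10·5 = 375
A: 20·5 + 9·1 + 39·2 + 31·5 + 10·2 = 362
E has the highest Borda score (395).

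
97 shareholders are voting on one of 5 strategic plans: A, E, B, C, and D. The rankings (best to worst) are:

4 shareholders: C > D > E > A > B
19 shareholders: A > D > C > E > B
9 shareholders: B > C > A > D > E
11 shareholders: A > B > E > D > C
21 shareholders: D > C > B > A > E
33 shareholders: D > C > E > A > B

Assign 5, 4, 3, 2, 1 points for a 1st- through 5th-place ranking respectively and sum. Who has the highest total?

A: 4·2 + 19·5 + 9·3 + 11·5 + 21·2 + 33·2 = 293
E: 4·3 + 19·2 + 9·1 + 11·3 + 21·1 + 33·3 = 212
B: 4·1 + 19·1 + 9·5 + 11·4 + 21·3 + 33·1 = 208
C: 4·5 + 19·3 + 9·4 + 11·1 + 21·4 + 33·4 = 340
D: 4·4 + 19·4 + 9·2 + 11·2 + 21·5 + 33·5 = 402
D has the highest Borda score (402).

D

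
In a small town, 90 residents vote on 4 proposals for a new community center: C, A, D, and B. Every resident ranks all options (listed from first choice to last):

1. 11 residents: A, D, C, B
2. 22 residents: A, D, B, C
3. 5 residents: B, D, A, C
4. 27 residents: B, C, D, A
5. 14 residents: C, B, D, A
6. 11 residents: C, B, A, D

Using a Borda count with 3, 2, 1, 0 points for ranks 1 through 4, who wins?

C: 11·1 + 22·0 + 5·0 + 27·2 + 14·3 + 11·3 = 140
A: 11·3 + 22·3 + 5·1 + 27·0 + 14·0 + 11·1 = 115
D: 11·2 + 22·2 + 5·2 + 27·1 + 14·1 + 11·0 = 117
B: 11·0 + 22·1 + 5·3 + 27·3 + 14·2 + 11·2 = 168
B has the highest Borda score (168).

B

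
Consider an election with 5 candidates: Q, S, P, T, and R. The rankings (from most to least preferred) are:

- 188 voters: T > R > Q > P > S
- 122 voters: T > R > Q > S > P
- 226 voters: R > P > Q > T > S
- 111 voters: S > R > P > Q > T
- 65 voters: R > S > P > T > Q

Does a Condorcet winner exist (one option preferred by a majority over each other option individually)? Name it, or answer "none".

R vs Q: 712–0 for R.
R vs S: 601–111 for R.
R vs P: 712–0 for R.
R vs T: 402–310 for R.
R beats every other option head-to-head.

R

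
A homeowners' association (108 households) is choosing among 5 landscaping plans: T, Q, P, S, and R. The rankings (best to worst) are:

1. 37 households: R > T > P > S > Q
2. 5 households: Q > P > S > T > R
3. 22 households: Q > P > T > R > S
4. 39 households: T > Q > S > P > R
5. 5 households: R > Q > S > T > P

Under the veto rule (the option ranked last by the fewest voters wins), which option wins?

Last-place votes: T 0, Q 37, P 5, S 22, R 44.
T is ranked last by the fewest voters, so T wins.

T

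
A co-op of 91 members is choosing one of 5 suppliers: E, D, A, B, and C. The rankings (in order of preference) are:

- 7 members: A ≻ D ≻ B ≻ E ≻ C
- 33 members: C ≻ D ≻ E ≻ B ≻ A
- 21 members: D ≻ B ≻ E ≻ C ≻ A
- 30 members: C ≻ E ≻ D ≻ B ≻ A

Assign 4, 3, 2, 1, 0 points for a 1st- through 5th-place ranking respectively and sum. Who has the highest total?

E: 7·1 + 33·2 + 21·2 + 30·3 = 205
D: 7·3 + 33·3 + 21·4 + 30·2 = 264
A: 7·4 + 33·0 + 21·0 + 30·0 = 28
B: 7·2 + 33·1 + 21·3 + 30·1 = 140
C: 7·0 + 33·4 + 21·1 + 30·4 = 273
C has the highest Borda score (273).

C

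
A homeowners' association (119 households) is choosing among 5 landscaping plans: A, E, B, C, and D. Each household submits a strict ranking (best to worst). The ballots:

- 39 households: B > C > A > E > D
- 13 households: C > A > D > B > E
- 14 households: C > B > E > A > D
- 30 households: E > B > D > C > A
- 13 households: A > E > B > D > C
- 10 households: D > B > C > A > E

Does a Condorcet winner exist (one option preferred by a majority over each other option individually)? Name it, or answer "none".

B

B vs A: 93–26 for B.
B vs E: 76–43 for B.
B vs C: 92–27 for B.
B vs D: 96–23 for B.
B beats every other option head-to-head.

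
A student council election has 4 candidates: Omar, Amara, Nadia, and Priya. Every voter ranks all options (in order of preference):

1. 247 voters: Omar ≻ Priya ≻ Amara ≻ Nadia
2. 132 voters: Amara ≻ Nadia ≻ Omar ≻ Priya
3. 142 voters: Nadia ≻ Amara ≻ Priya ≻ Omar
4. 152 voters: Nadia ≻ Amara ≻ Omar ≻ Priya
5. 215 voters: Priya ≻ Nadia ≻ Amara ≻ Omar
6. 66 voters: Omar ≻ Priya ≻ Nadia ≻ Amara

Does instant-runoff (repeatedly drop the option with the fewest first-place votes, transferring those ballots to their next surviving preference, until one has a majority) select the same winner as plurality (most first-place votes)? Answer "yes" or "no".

Instant-runoff — R1 Omar 313, Amara 132, Nadia 294, Priya 215 (Amara out); R2 Omar 313, Nadia 426, Priya 215 (Priya out); R3 Omar 313, Nadia 641 (Nadia winner). Winner: Nadia.
Plurality — first-place votes: Omar 313, Amara 132, Nadia 294, Priya 215. Winner: Omar.
The two methods disagree.

no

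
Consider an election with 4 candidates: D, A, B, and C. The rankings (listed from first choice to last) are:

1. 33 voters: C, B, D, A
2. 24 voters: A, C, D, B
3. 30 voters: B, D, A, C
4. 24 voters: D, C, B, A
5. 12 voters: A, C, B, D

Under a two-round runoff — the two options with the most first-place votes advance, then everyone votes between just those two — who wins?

A

Round 1 first-place votes: D 24, A 36, B 30, C 33.
A and C advance.
Runoff: A is preferred to C by 66 voters; C by 57.
A wins the runoff.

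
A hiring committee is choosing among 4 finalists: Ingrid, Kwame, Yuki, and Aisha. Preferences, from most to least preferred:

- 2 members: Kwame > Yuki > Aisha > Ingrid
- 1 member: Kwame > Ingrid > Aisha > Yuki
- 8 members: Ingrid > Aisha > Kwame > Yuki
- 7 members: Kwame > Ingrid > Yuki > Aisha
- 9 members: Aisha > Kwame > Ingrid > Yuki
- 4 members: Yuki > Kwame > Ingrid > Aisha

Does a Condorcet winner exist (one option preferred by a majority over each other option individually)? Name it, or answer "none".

none

Checking pairwise contests:
Kwame beats Ingrid 23–8.
Aisha beats Kwame 17–14.
Ingrid beats Yuki 25–6.
Ingrid beats Aisha 20–11.
Every option loses at least one head-to-head, so there is no Condorcet winner.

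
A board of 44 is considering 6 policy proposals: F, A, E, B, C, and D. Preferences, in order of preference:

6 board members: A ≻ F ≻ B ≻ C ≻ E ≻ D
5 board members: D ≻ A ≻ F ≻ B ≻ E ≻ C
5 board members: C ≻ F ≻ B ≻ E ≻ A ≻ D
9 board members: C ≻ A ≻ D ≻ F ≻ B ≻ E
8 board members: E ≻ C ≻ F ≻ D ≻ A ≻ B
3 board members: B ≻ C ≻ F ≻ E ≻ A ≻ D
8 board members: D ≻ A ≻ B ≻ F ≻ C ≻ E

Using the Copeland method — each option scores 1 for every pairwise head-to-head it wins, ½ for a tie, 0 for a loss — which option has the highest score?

F: beats E and B; ties D; loses to A and C → score 2.5.
A: beats F, E, B, and D; loses to C → score 4.
E: ties D; loses to F, A, B, and C → score 0.5.
B: beats E; ties C; loses to F, A, and D → score 1.5.
C: beats F, A, E, and D; ties B → score 4.5.
D: beats B; ties F and E; loses to A and C → score 2.
C has the best pairwise record.

C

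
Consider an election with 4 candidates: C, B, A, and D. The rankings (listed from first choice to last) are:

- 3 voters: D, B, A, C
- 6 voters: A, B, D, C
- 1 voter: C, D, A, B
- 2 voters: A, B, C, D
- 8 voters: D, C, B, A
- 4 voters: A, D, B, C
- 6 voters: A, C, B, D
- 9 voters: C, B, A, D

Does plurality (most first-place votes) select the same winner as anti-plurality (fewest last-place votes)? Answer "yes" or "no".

no

Plurality — first-place votes: C 10, B 0, A 18, D 11. Winner: A.
Anti-plurality — last-place votes: C 13, B 1, A 8, D 17. Winner: B.
The two methods disagree.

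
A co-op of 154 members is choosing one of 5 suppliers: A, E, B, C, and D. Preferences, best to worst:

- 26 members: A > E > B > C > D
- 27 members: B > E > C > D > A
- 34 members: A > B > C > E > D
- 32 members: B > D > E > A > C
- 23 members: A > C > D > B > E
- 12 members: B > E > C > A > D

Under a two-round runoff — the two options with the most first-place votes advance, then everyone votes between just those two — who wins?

Round 1 first-place votes: A 83, E 0, B 71, C 0, D 0.
A and B advance.
Runoff: A is preferred to B by 83 voters; B by 71.
A wins the runoff.

A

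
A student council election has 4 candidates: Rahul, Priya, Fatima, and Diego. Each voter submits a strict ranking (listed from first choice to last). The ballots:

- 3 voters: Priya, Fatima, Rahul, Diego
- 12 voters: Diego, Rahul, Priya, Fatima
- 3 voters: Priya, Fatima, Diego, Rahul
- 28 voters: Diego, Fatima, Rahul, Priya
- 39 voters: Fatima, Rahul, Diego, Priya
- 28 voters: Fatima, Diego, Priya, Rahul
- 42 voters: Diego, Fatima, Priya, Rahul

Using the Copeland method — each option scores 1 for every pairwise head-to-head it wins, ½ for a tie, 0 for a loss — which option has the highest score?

Rahul: beats Priya; loses to Fatima and Diego → score 1.
Priya: loses to Rahul, Fatima, and Diego → score 0.
Fatima: beats Rahul and Priya; loses to Diego → score 2.
Diego: beats Rahul, Priya, and Fatima → score 3.
Diego has the best pairwise record.

Diego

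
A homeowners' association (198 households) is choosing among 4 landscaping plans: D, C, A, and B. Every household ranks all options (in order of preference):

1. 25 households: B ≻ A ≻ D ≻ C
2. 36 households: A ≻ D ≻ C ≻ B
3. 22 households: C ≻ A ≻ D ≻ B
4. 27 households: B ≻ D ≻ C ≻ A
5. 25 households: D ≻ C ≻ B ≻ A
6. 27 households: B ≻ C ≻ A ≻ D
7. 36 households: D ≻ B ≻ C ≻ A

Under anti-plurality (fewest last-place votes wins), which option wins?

C

Last-place votes: D 27, C 25, A 88, B 58.
C is ranked last by the fewest voters, so C wins.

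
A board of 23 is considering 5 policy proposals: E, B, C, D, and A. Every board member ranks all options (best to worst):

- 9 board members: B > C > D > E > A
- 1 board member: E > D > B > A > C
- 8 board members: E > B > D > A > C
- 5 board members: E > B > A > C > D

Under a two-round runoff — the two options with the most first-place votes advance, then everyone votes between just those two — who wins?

Round 1 first-place votes: E 14, B 9, C 0, D 0, A 0.
E and B advance.
Runoff: E is preferred to B by 14 voters; B by 9.
E wins the runoff.

E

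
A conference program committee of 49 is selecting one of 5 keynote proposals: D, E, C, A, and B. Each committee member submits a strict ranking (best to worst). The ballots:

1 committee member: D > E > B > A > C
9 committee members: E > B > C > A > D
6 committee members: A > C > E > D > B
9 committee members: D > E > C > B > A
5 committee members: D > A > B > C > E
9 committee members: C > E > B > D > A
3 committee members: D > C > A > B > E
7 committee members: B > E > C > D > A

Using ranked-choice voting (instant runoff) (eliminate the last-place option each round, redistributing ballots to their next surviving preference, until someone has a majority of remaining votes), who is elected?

E

Round 1: D 18, E 9, C 9, A 6, B 7. Eliminate A.
Round 2: D 18, E 9, C 15, B 7. Eliminate B.
Round 3: D 18, E 16, C 15. Eliminate C.
Round 4: D 18, E 31. E has a majority.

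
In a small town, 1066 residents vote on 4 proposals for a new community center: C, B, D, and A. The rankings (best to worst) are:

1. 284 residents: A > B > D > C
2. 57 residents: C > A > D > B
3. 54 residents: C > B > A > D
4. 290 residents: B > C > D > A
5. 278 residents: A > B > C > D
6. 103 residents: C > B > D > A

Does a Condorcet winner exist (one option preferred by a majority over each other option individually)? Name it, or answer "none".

A vs C: 562–504 for A.
A vs B: 619–447 for A.
A vs D: 673–393 for A.
A beats every other option head-to-head.

A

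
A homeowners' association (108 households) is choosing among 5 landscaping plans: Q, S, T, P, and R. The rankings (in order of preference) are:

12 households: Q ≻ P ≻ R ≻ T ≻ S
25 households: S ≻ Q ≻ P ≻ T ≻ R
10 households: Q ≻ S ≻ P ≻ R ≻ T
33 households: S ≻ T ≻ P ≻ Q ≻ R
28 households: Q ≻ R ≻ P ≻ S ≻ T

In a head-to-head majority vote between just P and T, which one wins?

Voters preferring P to T: 75; preferring T to P: 33.
P wins the head-to-head.

P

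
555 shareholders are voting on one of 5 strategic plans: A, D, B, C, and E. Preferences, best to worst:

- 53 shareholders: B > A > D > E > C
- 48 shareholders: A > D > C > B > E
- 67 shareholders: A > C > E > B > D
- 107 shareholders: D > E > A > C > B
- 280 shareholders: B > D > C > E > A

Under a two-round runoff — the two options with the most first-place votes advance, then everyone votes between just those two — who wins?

B

Round 1 first-place votes: A 115, D 107, B 333, C 0, E 0.
B and A advance.
Runoff: B is preferred to A by 333 voters; A by 222.
B wins the runoff.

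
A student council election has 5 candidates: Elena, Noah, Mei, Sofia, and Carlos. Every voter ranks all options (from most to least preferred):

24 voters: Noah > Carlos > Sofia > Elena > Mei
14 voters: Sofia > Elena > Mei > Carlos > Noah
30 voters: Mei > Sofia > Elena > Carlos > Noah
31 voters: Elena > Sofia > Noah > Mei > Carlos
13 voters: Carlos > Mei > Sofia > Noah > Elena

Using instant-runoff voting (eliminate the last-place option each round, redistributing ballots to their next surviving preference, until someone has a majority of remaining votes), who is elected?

Elena

Round 1: Elena 31, Noah 24, Mei 30, Sofia 14, Carlos 13. Eliminate Carlos.
Round 2: Elena 31, Noah 24, Mei 43, Sofia 14. Eliminate Sofia.
Round 3: Elena 45, Noah 24, Mei 43. Eliminate Noah.
Round 4: Elena 69, Mei 43. Elena has a majority.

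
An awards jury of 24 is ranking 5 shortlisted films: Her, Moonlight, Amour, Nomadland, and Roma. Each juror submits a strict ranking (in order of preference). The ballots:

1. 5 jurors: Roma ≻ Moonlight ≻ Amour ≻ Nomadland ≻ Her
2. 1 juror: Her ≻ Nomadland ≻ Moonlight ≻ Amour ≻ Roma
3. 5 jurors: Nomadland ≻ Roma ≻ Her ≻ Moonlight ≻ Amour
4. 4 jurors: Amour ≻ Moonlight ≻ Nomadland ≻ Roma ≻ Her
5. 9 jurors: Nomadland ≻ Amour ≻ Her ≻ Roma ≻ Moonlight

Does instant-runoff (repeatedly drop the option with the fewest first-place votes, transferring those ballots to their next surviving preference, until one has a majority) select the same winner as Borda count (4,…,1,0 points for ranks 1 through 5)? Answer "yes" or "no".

Instant-runoff — R1 Her 1, Moonlight 0, Amour 4, Nomadland 14, Roma 5 (Nomadland winner). Winner: Nomadland.
Borda — scores: Her 32, Moonlight 34, Amour 54, Nomadland 72, Roma 48. Winner: Nomadland.
The two methods agree.

yes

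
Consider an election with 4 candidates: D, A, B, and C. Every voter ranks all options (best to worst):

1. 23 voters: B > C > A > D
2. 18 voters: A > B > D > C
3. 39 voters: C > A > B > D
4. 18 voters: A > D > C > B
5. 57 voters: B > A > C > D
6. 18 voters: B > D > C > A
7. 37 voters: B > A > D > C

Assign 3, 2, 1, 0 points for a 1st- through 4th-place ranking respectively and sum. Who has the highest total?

B

D: 23·0 + 18·1 + 39·0 + 18·2 + 57·0 + 18·2 + 37·1 = 127
A: 23·1 + 18·3 + 39·2 + 18·3 + 57·2 + 18·0 + 37·2 = 397
B: 23·3 + 18·2 + 39·1 + 18·0 + 57·3 + 18·3 + 37·3 = 480
C: 23·2 + 18·0 + 39·3 + 18·1 + 57·1 + 18·1 + 37·0 = 256
B has the highest Borda score (480).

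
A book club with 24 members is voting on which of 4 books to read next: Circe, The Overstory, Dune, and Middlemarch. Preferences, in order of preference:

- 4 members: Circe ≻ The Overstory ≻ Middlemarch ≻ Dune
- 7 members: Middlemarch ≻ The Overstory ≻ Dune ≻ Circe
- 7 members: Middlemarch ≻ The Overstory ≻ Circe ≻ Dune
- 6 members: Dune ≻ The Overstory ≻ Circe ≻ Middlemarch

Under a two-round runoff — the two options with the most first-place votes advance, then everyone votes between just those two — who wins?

Round 1 first-place votes: Circe 4, The Overstory 0, Dune 6, Middlemarch 14.
Middlemarch and Dune advance.
Runoff: Middlemarch is preferred to Dune by 18 voters; Dune by 6.
Middlemarch wins the runoff.

Middlemarch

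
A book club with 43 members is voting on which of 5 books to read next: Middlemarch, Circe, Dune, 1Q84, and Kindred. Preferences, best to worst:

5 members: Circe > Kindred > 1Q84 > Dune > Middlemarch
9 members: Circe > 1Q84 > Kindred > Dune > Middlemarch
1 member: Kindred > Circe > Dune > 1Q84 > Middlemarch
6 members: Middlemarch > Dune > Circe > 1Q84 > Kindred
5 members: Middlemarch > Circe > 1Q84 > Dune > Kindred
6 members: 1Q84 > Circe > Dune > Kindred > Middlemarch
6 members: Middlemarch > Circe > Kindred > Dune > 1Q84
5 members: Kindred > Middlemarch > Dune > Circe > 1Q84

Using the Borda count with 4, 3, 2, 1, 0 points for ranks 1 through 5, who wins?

Circe

Middlemarch: 5·0 + 9·0 + 1·0 + 6·4 + 5·4 + 6·0 + 6·4 + 5·3 = 83
Circe: 5·4 + 9·4 + 1·3 + 6·2 + 5·3 + 6·3 + 6·3 + 5·1 = 127
Dune: 5·1 + 9·1 + 1·2 + 6·3 + 5·1 + 6·2 + 6·1 + 5·2 = 67
1Q84: 5·2 + 9·3 + 1·1 + 6·1 + 5·2 + 6·4 + 6·0 + 5·0 = 78
Kindred: 5·3 + 9·2 + 1·4 + 6·0 + 5·0 + 6·1 + 6·2 + 5·4 = 75
Circe has the highest Borda score (127).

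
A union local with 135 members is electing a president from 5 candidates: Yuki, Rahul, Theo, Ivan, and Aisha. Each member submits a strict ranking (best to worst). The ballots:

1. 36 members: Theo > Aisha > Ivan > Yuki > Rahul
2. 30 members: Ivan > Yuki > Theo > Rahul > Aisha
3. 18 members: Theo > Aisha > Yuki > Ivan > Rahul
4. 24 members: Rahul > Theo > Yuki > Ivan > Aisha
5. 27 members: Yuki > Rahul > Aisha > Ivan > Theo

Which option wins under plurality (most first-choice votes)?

First-place votes: Yuki 27, Rahul 24, Theo 54, Ivan 30, Aisha 0.
Theo has the most first-place votes.

Theo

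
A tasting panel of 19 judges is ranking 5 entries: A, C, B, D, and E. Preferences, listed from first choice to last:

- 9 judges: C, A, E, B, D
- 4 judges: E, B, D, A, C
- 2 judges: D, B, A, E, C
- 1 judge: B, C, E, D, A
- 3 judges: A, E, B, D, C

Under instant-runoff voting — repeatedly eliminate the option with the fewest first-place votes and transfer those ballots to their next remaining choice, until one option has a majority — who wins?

Round 1: A 3, C 9, B 1, D 2, E 4. Eliminate B.
Round 2: A 3, C 10, D 2, E 4. C has a majority.

C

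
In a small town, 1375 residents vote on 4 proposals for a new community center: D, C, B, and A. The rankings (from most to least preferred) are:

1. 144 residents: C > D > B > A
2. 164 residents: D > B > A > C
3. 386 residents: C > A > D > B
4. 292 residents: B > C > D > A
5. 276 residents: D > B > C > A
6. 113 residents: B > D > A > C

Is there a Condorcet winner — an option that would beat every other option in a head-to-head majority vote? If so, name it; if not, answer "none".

Checking pairwise contests:
C beats D 822–553.
B beats C 845–530.
D beats B 970–405.
D beats A 989–386.
Every option loses at least one head-to-head, so there is no Condorcet winner.

none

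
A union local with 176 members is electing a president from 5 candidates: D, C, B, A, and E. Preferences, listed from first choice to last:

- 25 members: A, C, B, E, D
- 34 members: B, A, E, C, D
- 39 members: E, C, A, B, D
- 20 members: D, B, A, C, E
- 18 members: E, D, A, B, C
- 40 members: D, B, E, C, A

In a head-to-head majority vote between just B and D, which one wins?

B

Voters preferring B to D: 98; preferring D to B: 78.
B wins the head-to-head.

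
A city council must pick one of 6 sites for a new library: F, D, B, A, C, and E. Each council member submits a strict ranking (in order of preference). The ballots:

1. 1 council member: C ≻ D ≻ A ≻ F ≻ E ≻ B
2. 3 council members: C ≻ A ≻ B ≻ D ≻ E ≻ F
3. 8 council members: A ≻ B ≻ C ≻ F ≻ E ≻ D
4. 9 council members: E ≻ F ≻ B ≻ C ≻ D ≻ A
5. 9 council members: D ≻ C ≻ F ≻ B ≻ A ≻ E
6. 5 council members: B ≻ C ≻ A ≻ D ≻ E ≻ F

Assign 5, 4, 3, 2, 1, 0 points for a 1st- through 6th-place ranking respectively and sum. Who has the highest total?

C

F: 1·2 + 3·0 + 8·2 + 9·4 + 9·3 + 5·0 = 81
D: 1·4 + 3·2 + 8·0 + 9·1 + 9·5 + 5·2 = 74
B: 1·0 + 3·3 + 8·4 + 9·3 + 9·2 + 5·5 = 111
A: 1·3 + 3·4 + 8·5 + 9·0 + 9·1 + 5·3 = 79
C: 1·5 + 3·5 + 8·3 + 9·2 + 9·4 + 5·4 = 118
E: 1·1 + 3·1 + 8·1 + 9·5 + 9·0 + 5·1 = 62
C has the highest Borda score (118).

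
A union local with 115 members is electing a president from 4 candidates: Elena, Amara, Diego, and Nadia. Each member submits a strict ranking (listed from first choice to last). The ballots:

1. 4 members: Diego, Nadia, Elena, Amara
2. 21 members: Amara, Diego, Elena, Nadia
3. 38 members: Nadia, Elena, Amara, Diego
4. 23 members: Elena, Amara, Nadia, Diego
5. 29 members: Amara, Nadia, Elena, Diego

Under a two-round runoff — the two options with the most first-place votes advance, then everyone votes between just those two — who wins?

Round 1 first-place votes: Elena 23, Amara 50, Diego 4, Nadia 38.
Amara and Nadia advance.
Runoff: Amara is preferred to Nadia by 73 voters; Nadia by 42.
Amara wins the runoff.

Amara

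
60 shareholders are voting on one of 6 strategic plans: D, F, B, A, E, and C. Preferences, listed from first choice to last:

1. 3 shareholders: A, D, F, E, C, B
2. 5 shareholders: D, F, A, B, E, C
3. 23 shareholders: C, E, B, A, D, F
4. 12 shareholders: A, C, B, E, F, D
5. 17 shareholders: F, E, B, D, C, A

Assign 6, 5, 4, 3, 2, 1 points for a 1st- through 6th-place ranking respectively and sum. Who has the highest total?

D: 3·5 + 5·6 + 23·2 + 12·1 + 17·3 = 154
F: 3·4 + 5·5 + 23·1 + 12·2 + 17·6 = 186
B: 3·1 + 5·3 + 23·4 + 12·4 + 17·4 = 226
A: 3·6 + 5·4 + 23·3 + 12·6 + 17·1 = 196
E: 3·3 + 5·2 + 23·5 + 12·3 + 17·5 = 255
C: 3·2 + 5·1 + 23·6 + 12·5 + 17·2 = 243
E has the highest Borda score (255).

E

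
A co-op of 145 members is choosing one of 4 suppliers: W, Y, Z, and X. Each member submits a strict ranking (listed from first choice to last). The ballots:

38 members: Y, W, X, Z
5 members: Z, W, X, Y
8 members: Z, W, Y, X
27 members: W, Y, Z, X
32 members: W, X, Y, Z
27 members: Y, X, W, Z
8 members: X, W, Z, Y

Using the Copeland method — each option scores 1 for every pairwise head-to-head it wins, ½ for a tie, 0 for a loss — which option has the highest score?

W: beats Y, Z, and X → score 3.
Y: beats Z and X; loses to W → score 2.
Z: loses to W, Y, and X → score 0.
X: beats Z; loses to W and Y → score 1.
W has the best pairwise record.

W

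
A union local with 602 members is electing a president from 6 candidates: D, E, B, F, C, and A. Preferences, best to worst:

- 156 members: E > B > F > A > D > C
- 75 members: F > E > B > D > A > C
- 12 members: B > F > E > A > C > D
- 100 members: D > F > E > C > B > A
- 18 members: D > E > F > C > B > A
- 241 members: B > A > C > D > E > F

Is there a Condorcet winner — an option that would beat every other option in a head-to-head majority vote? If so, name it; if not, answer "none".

Checking pairwise contests:
B beats D 484–118.
D beats E 359–243.
E beats B 349–253.
D beats F 359–243.
D beats C 349–253.
E beats A 361–241.
Every option loses at least one head-to-head, so there is no Condorcet winner.

none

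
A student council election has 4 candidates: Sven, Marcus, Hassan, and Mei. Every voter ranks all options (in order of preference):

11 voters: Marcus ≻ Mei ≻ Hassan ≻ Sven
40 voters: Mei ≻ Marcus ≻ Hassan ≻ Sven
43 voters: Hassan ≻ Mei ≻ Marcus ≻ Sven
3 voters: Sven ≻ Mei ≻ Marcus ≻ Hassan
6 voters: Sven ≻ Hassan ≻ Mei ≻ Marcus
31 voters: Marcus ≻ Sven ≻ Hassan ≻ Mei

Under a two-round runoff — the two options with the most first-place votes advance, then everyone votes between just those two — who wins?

Round 1 first-place votes: Sven 9, Marcus 42, Hassan 43, Mei 40.
Hassan and Marcus advance.
Runoff: Hassan is preferred to Marcus by 49 voters; Marcus by 85.
Marcus wins the runoff.

Marcus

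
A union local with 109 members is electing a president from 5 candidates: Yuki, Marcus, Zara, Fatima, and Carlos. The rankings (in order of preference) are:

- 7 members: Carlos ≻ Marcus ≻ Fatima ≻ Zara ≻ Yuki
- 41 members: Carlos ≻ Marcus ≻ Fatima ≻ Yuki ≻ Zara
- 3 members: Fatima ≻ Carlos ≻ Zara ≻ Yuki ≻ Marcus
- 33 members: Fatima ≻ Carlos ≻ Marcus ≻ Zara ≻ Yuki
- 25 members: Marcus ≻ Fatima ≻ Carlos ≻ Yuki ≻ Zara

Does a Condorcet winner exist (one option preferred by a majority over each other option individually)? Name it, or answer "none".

none

Checking pairwise contests:
Marcus beats Yuki 106–3.
Carlos beats Marcus 84–25.
Yuki beats Zara 66–43.
Marcus beats Fatima 73–36.
Fatima beats Carlos 61–48.
Every option loses at least one head-to-head, so there is no Condorcet winner.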